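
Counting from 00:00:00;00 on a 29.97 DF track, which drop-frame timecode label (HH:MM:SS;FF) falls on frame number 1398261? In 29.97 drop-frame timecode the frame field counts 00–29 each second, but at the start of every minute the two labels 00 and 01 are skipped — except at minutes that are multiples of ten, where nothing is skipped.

12:57:35;11

Ten DF minutes hold 17982 frames, so frame 1398261 lies in block 77 (frames 1384614–1402595) with 13647 frames into that block.
The block's first minute is 1800 frames and the rest 1798 each; 13647 frames reaches minute 7, so 77 × 18 + 7 × 2 = 1400 labels have been skipped so far.
Adding those back, label number 1398261 + 1400 = 1399661 at 30 labels/s is 46655 s + 11 f = 12 h 57 min 35 s frame 11, i.e. 12:57:35;11.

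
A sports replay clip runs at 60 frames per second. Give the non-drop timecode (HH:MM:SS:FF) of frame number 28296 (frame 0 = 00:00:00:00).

00:07:51:36

28296 ÷ 60 = 471 full seconds, remainder 36 frames.
471 s = 0 h 7 min 51 s.
Timecode: 00:07:51:36.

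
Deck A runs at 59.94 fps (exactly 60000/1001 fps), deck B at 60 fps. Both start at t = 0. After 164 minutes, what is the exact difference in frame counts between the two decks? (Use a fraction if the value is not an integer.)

164 min = 9840 s.
A emits 60000/1001 × 9840 = 590400000/1001 frames; B emits 60 × 9840 = 590400.
Difference = 590400/1001 frames (≈ 589.8102); B is ahead of A.

590400/1001 frames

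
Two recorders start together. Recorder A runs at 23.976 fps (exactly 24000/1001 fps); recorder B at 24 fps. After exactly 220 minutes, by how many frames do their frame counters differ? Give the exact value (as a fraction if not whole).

220 min = 13200 s.
A emits 24000/1001 × 13200 = 28800000/91 frames; B emits 24 × 13200 = 316800.
Difference = 28800/91 frames (≈ 316.4835); B is ahead of A.

28800/91 frames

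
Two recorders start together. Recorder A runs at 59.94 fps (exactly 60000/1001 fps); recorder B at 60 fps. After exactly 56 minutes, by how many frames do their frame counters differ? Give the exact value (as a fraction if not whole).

28800/143 frames

56 min = 3360 s.
A emits 60000/1001 × 3360 = 28800000/143 frames; B emits 60 × 3360 = 201600.
Difference = 28800/143 frames (≈ 201.3986); B is ahead of A.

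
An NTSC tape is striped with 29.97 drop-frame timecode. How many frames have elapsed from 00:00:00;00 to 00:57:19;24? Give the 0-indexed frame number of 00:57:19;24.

As if non-drop at 30 labels/s: (0 × 3600 + 57 × 60 + 19) × 30 + 24 = 103194.
Minute boundaries passed: 57; those not divisible by 10: 57 − 5 = 52; dropped labels = 2 × 52 = 104.
Actual frame index = 103194 − 104 = 103090.

103090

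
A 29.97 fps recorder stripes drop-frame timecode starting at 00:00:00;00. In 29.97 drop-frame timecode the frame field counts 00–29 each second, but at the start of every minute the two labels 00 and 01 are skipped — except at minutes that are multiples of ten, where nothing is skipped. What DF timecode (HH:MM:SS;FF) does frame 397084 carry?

Ten DF minutes hold 17982 frames, so frame 397084 lies in block 22 (frames 395604–413585) with 1480 frames into that block.
The block's first minute is 1800 frames and the rest 1798 each; 1480 frames reaches minute 0, so 22 × 18 + 0 × 2 = 396 labels have been skipped so far.
Adding those back, label number 397084 + 396 = 397480 at 30 labels/s is 13249 s + 10 f = 3 h 40 min 49 s frame 10, i.e. 03:40:49;10.

03:40:49;10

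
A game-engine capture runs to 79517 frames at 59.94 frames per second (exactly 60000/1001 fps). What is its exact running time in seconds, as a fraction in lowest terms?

Running time = 79517 ÷ (60000/1001) = 79517 × 1001/60000 = 79596517/60000 s.

79596517/60000 seconds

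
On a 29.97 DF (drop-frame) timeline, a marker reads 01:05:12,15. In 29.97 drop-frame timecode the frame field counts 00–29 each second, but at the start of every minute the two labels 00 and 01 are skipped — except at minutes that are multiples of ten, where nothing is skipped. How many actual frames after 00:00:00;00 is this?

117257

Complete 10-minute blocks: 6, each 17982 frames → 107892.
Remaining 5 whole minutes in the current block: 1800 + 4 × 1798 = 8992 frames.
Within the current minute: 12 × 30 + 15 − 2 = 373 (labels ;00/;01 skipped at this minute). Total = 107892 + 8992 + 373 = 117257.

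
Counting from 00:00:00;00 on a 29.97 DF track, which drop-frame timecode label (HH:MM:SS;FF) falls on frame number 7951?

00:04:25;09

Each 10-minute DF block holds 10 × 60 × 30 − 9 × 2 = 17982 frames. 7951 ÷ 17982 → 0 full blocks, remainder 7951.
Within the partial block the first minute is 1800 frames and each further minute 1798, so 4 further minute boundaries passed. Total skipped labels = 18 × 0 + 2 × 4 = 8.
Non-drop label index = 7951 + 8 = 7959; at 30 labels/s that is 00:04:25:09, i.e. DF 00:04:25;09.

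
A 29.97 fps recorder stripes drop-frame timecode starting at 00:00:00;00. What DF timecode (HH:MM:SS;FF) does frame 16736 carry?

Each 10-minute DF block holds 10 × 60 × 30 − 9 × 2 = 17982 frames. 16736 ÷ 17982 → 0 full blocks, remainder 16736.
Within the partial block the first minute is 1800 frames and each further minute 1798, so 9 further minute boundaries passed. Total skipped labels = 18 × 0 + 2 × 9 = 18.
Non-drop label index = 16736 + 18 = 16754; at 30 labels/s that is 00:09:18:14, i.e. DF 00:09:18;14.

00:09:18;14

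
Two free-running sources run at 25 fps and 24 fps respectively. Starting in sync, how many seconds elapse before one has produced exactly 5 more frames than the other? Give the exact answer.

5 seconds

The gap grows by |24 − 25| = 1 frame per second.
Time for a 5-frame gap: 5 ÷ (1) = 5 s.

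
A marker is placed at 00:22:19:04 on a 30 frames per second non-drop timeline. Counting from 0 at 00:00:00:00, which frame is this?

frame 40174

Total seconds to the label: (0 × 3600 + 22 × 60 + 19) = 1339.
Frame index = 1339 × 30 + 4 = 40174.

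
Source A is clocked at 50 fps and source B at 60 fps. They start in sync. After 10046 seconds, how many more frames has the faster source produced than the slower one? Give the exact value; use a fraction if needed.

100460 frames

A emits 50 × 10046 = 502300 frames; B emits 60 × 10046 = 602760.
Difference = 100460 frames; B is ahead of A.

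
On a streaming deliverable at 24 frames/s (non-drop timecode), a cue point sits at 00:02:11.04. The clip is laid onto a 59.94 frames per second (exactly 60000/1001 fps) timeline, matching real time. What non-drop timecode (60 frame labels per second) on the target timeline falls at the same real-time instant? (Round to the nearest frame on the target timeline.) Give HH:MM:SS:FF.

00:02:11:02

Source frame index: (0×3600 + 2×60 + 11) × 24 + 4 = 3148.
Real time: 3148 / (24) = 787/6 s.
Target frame: (787/6) × (60000/1001) = 7870000/1001 ≈ 7862.138 → 7862.
At 60 labels/s: frame 7862 → 00:02:11:02.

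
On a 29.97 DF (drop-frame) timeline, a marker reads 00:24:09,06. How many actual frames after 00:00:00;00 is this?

43432

As if non-drop at 30 labels/s: (0 × 3600 + 24 × 60 + 9) × 30 + 6 = 43476.
Minute boundaries passed: 24; those not divisible by 10: 24 − 2 = 22; dropped labels = 2 × 22 = 44.
Actual frame index = 43476 − 44 = 43432.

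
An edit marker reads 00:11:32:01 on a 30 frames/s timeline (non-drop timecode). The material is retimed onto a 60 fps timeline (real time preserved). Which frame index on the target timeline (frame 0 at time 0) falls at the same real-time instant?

frame 41522

Source frame index: (0×3600 + 11×60 + 32) × 30 + 1 = 20761.
Real time: 20761 / (30) = 20761/30 s.
Target frame: (20761/30) × (60) = 41522.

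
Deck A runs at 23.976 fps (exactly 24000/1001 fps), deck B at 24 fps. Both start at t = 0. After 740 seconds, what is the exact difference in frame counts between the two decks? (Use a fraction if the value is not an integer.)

A emits 24000/1001 × 740 = 17760000/1001 frames; B emits 24 × 740 = 17760.
Difference = 17760/1001 frames (≈ 17.7423); B is ahead of A.

17760/1001 frames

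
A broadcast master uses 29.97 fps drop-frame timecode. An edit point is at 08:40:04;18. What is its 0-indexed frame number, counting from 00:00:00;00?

Complete 10-minute blocks: 52, each 17982 frames → 935064.
Remaining 0 whole minutes in the current block: 0 frames.
Within the current minute: 4 × 30 + 18 = 138. Total = 935064 + 0 + 138 = 935202.

935202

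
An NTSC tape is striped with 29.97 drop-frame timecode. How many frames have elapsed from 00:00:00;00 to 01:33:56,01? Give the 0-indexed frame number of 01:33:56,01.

168913

Complete 10-minute blocks: 9, each 17982 frames → 161838.
Remaining 3 whole minutes in the current block: 1800 + 2 × 1798 = 5396 frames.
Within the current minute: 56 × 30 + 1 − 2 = 1679 (labels ;00/;01 skipped at this minute). Total = 161838 + 5396 + 1679 = 168913.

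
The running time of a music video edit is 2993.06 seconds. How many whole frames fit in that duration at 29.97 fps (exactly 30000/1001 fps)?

Frames = 2993.06 × 30000/1001 = 12827400/143 ≈ 89702.0979.
Complete frames: 89702.

89702 frames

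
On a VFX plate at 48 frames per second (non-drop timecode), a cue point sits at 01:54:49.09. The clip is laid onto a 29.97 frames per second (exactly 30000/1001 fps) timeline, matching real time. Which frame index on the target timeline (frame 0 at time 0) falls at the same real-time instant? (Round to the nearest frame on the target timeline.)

Source frame index: (1×3600 + 54×60 + 49) × 48 + 9 = 330681.
Real time: 330681 / (48) = 110227/16 s.
Target frame: (110227/16) × (30000/1001) = 15898125/77 ≈ 206469.156 → 206469.

frame 206469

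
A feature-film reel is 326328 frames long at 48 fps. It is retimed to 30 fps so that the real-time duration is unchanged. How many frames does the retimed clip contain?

Target frames = source frames × (target rate / source rate) = 326328 × (30)/(48) = 326328 × 5/8 = 203955.

203955 frames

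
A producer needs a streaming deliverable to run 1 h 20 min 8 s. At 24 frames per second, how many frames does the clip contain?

1 h 20 min 8 s = 4808 s.
Frames = 4808 × 24 = 115392.

115392 frames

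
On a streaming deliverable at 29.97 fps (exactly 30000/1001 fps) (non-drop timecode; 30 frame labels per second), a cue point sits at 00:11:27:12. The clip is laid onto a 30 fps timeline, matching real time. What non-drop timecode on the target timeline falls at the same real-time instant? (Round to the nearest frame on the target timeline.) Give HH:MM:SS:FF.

00:11:28:03

Source frame index: (0×3600 + 11×60 + 27) × 30 + 12 = 20622.
Real time: 20622 / (30000/1001) = 3440437/5000 s.
Target frame: (3440437/5000) × (30) = 10321311/500 ≈ 20642.622 → 20643.
At 30 labels/s: frame 20643 → 00:11:28:03.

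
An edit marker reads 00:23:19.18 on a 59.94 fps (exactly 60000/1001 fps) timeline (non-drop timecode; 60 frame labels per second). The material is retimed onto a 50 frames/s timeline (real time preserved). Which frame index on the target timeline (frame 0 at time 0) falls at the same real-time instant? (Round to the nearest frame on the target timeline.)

frame 70035

Source frame index: (0×3600 + 23×60 + 19) × 60 + 18 = 83958.
Real time: 83958 / (60000/1001) = 14006993/10000 s.
Target frame: (14006993/10000) × (50) = 14006993/200 ≈ 70034.965 → 70035.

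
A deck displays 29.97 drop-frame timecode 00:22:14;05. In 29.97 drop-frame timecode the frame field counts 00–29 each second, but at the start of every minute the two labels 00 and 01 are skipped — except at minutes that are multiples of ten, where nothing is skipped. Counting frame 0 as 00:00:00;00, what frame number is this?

39985

As if non-drop at 30 labels/s: (0 × 3600 + 22 × 60 + 14) × 30 + 5 = 40025.
Minute boundaries passed: 22; those not divisible by 10: 22 − 2 = 20; dropped labels = 2 × 20 = 40.
Actual frame index = 40025 − 40 = 39985.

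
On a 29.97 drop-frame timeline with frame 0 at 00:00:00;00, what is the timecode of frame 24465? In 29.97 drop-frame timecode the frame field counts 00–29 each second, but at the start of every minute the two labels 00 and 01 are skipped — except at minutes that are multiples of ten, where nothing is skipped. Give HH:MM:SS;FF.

00:13:36;09

Ten DF minutes hold 17982 frames, so frame 24465 lies in block 1 (frames 17982–35963) with 6483 frames into that block.
The block's first minute is 1800 frames and the rest 1798 each; 6483 frames reaches minute 3, so 1 × 18 + 3 × 2 = 24 labels have been skipped so far.
Adding those back, label number 24465 + 24 = 24489 at 30 labels/s is 816 s + 9 f = 0 h 13 min 36 s frame 9, i.e. 00:13:36;09.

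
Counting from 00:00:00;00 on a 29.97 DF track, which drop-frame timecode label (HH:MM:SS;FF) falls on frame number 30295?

Ten DF minutes hold 17982 frames, so frame 30295 lies in block 1 (frames 17982–35963) with 12313 frames into that block.
The block's first minute is 1800 frames and the rest 1798 each; 12313 frames reaches minute 6, so 1 × 18 + 6 × 2 = 30 labels have been skipped so far.
Adding those back, label number 30295 + 30 = 30325 at 30 labels/s is 1010 s + 25 f = 0 h 16 min 50 s frame 25, i.e. 00:16:50;25.

00:16:50;25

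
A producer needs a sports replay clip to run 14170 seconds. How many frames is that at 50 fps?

708500 frames

Frames = 14170 × 50 = 708500.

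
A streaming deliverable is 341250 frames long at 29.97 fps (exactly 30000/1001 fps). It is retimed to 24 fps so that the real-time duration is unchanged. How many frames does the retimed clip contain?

Target frames = source frames × (target rate / source rate) = 341250 × (24)/(30000/1001) = 341250 × 1001/1250 = 273273.

273273 frames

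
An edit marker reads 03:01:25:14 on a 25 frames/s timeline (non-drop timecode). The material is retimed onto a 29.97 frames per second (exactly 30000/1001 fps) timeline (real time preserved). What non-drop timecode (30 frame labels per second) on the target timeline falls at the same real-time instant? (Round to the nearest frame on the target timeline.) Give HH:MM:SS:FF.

Source frame index: (3×3600 + 1×60 + 25) × 25 + 14 = 272139.
Real time: 272139 / (25) = 272139/25 s.
Target frame: (272139/25) × (30000/1001) = 46652400/143 ≈ 326240.559 → 326241.
At 30 labels/s: frame 326241 → 03:01:14:21.

03:01:14:21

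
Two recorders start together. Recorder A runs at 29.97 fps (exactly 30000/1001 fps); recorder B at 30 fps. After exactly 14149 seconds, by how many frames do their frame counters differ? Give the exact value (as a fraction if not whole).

424470/1001 frames

A emits 30000/1001 × 14149 = 424470000/1001 frames; B emits 30 × 14149 = 424470.
Difference = 424470/1001 frames (≈ 424.0460); B is ahead of A.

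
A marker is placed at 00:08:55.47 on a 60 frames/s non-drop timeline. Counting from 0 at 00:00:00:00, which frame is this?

Total seconds to the label: (0 × 3600 + 8 × 60 + 55) = 535.
Frame index = 535 × 60 + 47 = 32147.

32147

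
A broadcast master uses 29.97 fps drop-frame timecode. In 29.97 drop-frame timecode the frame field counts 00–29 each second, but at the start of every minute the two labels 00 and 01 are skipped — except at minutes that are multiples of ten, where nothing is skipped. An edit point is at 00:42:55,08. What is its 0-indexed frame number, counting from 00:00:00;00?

Complete 10-minute blocks: 4, each 17982 frames → 71928.
Remaining 2 whole minutes in the current block: 1800 + 1 × 1798 = 3598 frames.
Within the current minute: 55 × 30 + 8 − 2 = 1656 (labels ;00/;01 skipped at this minute). Total = 71928 + 3598 + 1656 = 77182.

77182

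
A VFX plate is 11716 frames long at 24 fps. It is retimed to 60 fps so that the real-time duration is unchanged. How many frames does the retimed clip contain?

29290 frames

Target frames = source frames × (target rate / source rate) = 11716 × (60)/(24) = 11716 × 5/2 = 29290.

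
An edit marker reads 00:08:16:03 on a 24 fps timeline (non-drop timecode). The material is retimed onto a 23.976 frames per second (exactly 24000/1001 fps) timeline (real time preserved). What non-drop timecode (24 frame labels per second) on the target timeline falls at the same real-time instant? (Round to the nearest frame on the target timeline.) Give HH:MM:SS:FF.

Source frame index: (0×3600 + 8×60 + 16) × 24 + 3 = 11907.
Real time: 11907 / (24) = 3969/8 s.
Target frame: (3969/8) × (24000/1001) = 1701000/143 ≈ 11895.105 → 11895.
At 24 labels/s: frame 11895 → 00:08:15:15.

00:08:15:15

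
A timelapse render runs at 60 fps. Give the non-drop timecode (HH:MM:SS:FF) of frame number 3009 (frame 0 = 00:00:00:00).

00:00:50:09

3009 ÷ 60 = 50 full seconds, remainder 9 frames.
50 s = 0 h 0 min 50 s.
Timecode: 00:00:50:09.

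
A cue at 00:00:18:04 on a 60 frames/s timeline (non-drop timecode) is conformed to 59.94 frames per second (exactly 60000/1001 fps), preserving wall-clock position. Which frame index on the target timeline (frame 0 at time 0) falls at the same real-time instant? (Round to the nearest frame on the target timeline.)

Source frame index: (0×3600 + 0×60 + 18) × 60 + 4 = 1084.
Real time: 1084 / (60) = 271/15 s.
Target frame: (271/15) × (60000/1001) = 1084000/1001 ≈ 1082.917 → 1083.

frame 1083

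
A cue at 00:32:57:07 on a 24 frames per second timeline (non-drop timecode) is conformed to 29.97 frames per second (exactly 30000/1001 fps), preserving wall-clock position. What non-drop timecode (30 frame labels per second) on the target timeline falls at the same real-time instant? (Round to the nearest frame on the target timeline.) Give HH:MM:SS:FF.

00:32:55:09

Source frame index: (0×3600 + 32×60 + 57) × 24 + 7 = 47455.
Real time: 47455 / (24) = 47455/24 s.
Target frame: (47455/24) × (30000/1001) = 59318750/1001 ≈ 59259.491 → 59259.
At 30 labels/s: frame 59259 → 00:32:55:09.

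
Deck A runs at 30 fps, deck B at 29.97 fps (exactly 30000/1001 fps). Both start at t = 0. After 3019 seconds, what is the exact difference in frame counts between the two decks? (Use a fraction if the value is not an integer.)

A emits 30 × 3019 = 90570 frames; B emits 30000/1001 × 3019 = 90570000/1001.
Difference = 90570/1001 frames (≈ 90.4795); B is behind A.

90570/1001 frames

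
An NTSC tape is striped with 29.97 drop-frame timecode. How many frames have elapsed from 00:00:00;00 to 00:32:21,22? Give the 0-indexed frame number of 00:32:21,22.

As if non-drop at 30 labels/s: (0 × 3600 + 32 × 60 + 21) × 30 + 22 = 58252.
Minute boundaries passed: 32; those not divisible by 10: 32 − 3 = 29; dropped labels = 2 × 29 = 58.
Actual frame index = 58252 − 58 = 58194.

58194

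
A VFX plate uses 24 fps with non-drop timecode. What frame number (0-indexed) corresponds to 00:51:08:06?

Total seconds to the label: (0 × 3600 + 51 × 60 + 8) = 3068.
Frame index = 3068 × 24 + 6 = 73638.

frame 73638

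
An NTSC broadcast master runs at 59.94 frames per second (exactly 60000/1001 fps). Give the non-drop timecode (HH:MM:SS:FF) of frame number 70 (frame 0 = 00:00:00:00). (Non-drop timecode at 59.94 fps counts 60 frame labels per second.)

00:00:01:10

70 ÷ 60 = 1 full seconds, remainder 10 frames.
1 s = 0 h 0 min 1 s.
Timecode: 00:00:01:10.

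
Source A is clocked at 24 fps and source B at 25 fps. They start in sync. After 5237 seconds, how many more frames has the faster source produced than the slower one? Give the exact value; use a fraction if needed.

5237 frames

A emits 24 × 5237 = 125688 frames; B emits 25 × 5237 = 130925.
Difference = 5237 frames; B is ahead of A.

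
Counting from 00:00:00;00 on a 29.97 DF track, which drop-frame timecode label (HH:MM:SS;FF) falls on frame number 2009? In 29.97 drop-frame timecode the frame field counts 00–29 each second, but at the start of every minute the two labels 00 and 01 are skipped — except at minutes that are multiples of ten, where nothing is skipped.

00:01:07;01

Ten DF minutes hold 17982 frames, so frame 2009 lies in block 0 (frames 0–17981) with 2009 frames into that block.
The block's first minute is 1800 frames and the rest 1798 each; 2009 frames reaches minute 1, so 0 × 18 + 1 × 2 = 2 labels have been skipped so far.
Adding those back, label number 2009 + 2 = 2011 at 30 labels/s is 67 s + 1 f = 0 h 1 min 7 s frame 1, i.e. 00:01:07;01.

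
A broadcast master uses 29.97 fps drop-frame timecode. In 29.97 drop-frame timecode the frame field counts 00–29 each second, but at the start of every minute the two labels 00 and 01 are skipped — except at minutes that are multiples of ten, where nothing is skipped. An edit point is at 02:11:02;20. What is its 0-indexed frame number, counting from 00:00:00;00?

Complete 10-minute blocks: 13, each 17982 frames → 233766.
Remaining 1 whole minute in the current block: 1800 + 0 × 1798 = 1800 frames.
Within the current minute: 2 × 30 + 20 − 2 = 78 (labels ;00/;01 skipped at this minute). Total = 233766 + 1800 + 78 = 235644.

235644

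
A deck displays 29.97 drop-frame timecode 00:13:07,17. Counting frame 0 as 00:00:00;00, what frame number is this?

23603

As if non-drop at 30 labels/s: (0 × 3600 + 13 × 60 + 7) × 30 + 17 = 23627.
Minute boundaries passed: 13; those not divisible by 10: 13 − 1 = 12; dropped labels = 2 × 12 = 24.
Actual frame index = 23627 − 24 = 23603.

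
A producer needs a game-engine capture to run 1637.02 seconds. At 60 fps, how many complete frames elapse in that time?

98221 frames

Frames = 1637.02 × 60 = 491106/5 ≈ 98221.2000.
Complete frames: 98221.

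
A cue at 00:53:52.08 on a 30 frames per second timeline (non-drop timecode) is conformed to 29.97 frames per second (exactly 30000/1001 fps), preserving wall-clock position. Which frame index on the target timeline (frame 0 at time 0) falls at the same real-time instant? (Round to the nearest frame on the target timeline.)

Source frame index: (0×3600 + 53×60 + 52) × 30 + 8 = 96968.
Real time: 96968 / (30) = 48484/15 s.
Target frame: (48484/15) × (30000/1001) = 96968000/1001 ≈ 96871.129 → 96871.

frame 96871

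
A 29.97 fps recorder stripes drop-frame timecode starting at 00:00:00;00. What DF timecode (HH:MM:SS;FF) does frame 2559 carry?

00:01:25;11

Each 10-minute DF block holds 10 × 60 × 30 − 9 × 2 = 17982 frames. 2559 ÷ 17982 → 0 full blocks, remainder 2559.
Within the partial block the first minute is 1800 frames and each further minute 1798, so 1 further minute boundary passed. Total skipped labels = 18 × 0 + 2 × 1 = 2.
Non-drop label index = 2559 + 2 = 2561; at 30 labels/s that is 00:01:25:11, i.e. DF 00:01:25;11.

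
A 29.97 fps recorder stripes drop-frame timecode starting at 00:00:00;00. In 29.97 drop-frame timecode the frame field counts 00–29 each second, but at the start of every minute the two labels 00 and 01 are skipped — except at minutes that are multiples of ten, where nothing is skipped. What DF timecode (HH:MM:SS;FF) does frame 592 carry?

00:00:19;22

Ten DF minutes hold 17982 frames, so frame 592 lies in block 0 (frames 0–17981) with 592 frames into that block.
The block's first minute is 1800 frames and the rest 1798 each; 592 frames reaches minute 0, so 0 × 18 + 0 × 2 = 0 labels have been skipped so far.
Adding those back, label number 592 + 0 = 592 at 30 labels/s is 19 s + 22 f = 0 h 0 min 19 s frame 22, i.e. 00:00:19;22.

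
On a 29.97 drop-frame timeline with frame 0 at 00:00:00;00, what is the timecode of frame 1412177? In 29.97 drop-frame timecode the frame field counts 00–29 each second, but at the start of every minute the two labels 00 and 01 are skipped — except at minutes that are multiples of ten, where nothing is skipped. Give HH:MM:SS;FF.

13:05:19;21

Ten DF minutes hold 17982 frames, so frame 1412177 lies in block 78 (frames 1402596–1420577) with 9581 frames into that block.
The block's first minute is 1800 frames and the rest 1798 each; 9581 frames reaches minute 5, so 78 × 18 + 5 × 2 = 1414 labels have been skipped so far.
Adding those back, label number 1412177 + 1414 = 1413591 at 30 labels/s is 47119 s + 21 f = 13 h 5 min 19 s frame 21, i.e. 13:05:19;21.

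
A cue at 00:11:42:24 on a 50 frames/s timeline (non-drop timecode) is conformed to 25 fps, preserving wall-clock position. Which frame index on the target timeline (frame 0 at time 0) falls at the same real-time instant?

frame 17562

Source frame index: (0×3600 + 11×60 + 42) × 50 + 24 = 35124.
Real time: 35124 / (50) = 17562/25 s.
Target frame: (17562/25) × (25) = 17562.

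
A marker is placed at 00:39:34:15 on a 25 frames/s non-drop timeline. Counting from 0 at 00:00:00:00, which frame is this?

Total seconds to the label: (0 × 3600 + 39 × 60 + 34) = 2374.
Frame index = 2374 × 25 + 15 = 59365.

59365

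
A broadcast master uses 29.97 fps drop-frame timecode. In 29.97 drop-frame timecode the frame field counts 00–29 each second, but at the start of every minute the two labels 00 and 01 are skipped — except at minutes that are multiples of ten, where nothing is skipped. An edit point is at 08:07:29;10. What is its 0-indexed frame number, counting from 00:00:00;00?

876602

Complete 10-minute blocks: 48, each 17982 frames → 863136.
Remaining 7 whole minutes in the current block: 1800 + 6 × 1798 = 12588 frames.
Within the current minute: 29 × 30 + 10 − 2 = 878 (labels ;00/;01 skipped at this minute). Total = 863136 + 12588 + 878 = 876602.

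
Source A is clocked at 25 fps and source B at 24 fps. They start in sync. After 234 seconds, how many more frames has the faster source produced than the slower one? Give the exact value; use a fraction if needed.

234 frames

A emits 25 × 234 = 5850 frames; B emits 24 × 234 = 5616.
Difference = 234 frames; B is behind A.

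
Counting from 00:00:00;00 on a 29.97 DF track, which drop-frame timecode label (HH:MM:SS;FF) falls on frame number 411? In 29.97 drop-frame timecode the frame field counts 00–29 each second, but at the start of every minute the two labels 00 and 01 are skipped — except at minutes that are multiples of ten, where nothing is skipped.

Each 10-minute DF block holds 10 × 60 × 30 − 9 × 2 = 17982 frames. 411 ÷ 17982 → 0 full blocks, remainder 411.
Within the partial block the first minute is 1800 frames and each further minute 1798, so 0 further minute boundaries passed. Total skipped labels = 18 × 0 + 2 × 0 = 0.
Non-drop label index = 411 + 0 = 411; at 30 labels/s that is 00:00:13:21, i.e. DF 00:00:13;21.

00:00:13;21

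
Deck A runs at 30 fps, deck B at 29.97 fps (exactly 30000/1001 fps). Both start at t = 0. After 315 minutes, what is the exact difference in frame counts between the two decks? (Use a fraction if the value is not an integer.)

81000/143 frames

315 min = 18900 s.
A emits 30 × 18900 = 567000 frames; B emits 30000/1001 × 18900 = 81000000/143.
Difference = 81000/143 frames (≈ 566.4336); B is behind A.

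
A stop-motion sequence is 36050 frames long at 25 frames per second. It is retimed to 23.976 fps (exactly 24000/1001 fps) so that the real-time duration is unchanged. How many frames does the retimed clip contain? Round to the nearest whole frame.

Frames at target rate = 36050 × (24000/1001) / (25) = 4944000/143 ≈ 34573.427.
Nearest whole frame: 34573.

34573 frames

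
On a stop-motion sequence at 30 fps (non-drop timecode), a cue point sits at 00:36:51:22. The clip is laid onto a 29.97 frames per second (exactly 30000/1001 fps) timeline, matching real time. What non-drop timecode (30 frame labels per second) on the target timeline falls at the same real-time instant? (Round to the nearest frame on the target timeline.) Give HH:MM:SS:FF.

00:36:49:16

Source frame index: (0×3600 + 36×60 + 51) × 30 + 22 = 66352.
Real time: 66352 / (30) = 33176/15 s.
Target frame: (33176/15) × (30000/1001) = 464000/7 ≈ 66285.714 → 66286.
At 30 labels/s: frame 66286 → 00:36:49:16.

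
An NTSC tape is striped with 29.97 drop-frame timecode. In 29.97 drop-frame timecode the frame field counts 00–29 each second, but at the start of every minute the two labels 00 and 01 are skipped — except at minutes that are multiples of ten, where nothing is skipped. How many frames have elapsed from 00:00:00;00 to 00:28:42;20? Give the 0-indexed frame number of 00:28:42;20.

Complete 10-minute blocks: 2, each 17982 frames → 35964.
Remaining 8 whole minutes in the current block: 1800 + 7 × 1798 = 14386 frames.
Within the current minute: 42 × 30 + 20 − 2 = 1278 (labels ;00/;01 skipped at this minute). Total = 35964 + 14386 + 1278 = 51628.

51628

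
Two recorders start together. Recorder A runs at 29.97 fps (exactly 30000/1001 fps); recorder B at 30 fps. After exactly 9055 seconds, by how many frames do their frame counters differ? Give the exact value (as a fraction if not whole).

271650/1001 frames

A emits 30000/1001 × 9055 = 271650000/1001 frames; B emits 30 × 9055 = 271650.
Difference = 271650/1001 frames (≈ 271.3786); B is ahead of A.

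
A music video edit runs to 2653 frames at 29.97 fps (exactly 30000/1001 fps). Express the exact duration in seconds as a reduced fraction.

Running time = 2653 ÷ (30000/1001) = 2653 × 1001/30000 = 2655653/30000 s.

2655653/30000 seconds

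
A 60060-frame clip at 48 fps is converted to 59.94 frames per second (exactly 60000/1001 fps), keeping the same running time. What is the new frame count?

75000 frames

Target frames = source frames × (target rate / source rate) = 60060 × (60000/1001)/(48) = 60060 × 1250/1001 = 75000.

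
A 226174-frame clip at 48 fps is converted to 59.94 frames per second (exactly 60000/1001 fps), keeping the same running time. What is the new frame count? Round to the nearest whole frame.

Frames at target rate = 226174 × (60000/1001) / (48) = 21747500/77 ≈ 282435.065.
Nearest whole frame: 282435.

282435 frames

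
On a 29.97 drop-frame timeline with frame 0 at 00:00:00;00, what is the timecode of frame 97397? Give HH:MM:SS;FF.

00:54:09;25

Ten DF minutes hold 17982 frames, so frame 97397 lies in block 5 (frames 89910–107891) with 7487 frames into that block.
The block's first minute is 1800 frames and the rest 1798 each; 7487 frames reaches minute 4, so 5 × 18 + 4 × 2 = 98 labels have been skipped so far.
Adding those back, label number 97397 + 98 = 97495 at 30 labels/s is 3249 s + 25 f = 0 h 54 min 9 s frame 25, i.e. 00:54:09;25.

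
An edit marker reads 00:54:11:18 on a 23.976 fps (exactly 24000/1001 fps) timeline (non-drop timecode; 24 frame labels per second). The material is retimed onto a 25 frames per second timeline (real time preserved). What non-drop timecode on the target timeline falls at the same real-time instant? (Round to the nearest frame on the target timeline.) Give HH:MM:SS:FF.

00:54:15:00

Source frame index: (0×3600 + 54×60 + 11) × 24 + 18 = 78042.
Real time: 78042 / (24000/1001) = 13020007/4000 s.
Target frame: (13020007/4000) × (25) = 13020007/160 ≈ 81375.044 → 81375.
At 25 labels/s: frame 81375 → 00:54:15:00.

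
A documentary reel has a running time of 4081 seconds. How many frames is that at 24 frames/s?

97944 frames

Frames = 4081 × 24 = 97944.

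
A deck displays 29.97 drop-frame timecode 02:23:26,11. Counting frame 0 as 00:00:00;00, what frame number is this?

Complete 10-minute blocks: 14, each 17982 frames → 251748.
Remaining 3 whole minutes in the current block: 1800 + 2 × 1798 = 5396 frames.
Within the current minute: 26 × 30 + 11 − 2 = 789 (labels ;00/;01 skipped at this minute). Total = 251748 + 5396 + 789 = 257933.

257933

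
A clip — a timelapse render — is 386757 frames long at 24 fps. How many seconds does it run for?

Running time = 386757 / (24) = 16114.875 s.

16114.875 seconds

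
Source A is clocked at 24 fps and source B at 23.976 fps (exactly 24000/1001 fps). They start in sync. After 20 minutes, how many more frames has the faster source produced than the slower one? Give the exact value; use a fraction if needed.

20 min = 1200 s.
A emits 24 × 1200 = 28800 frames; B emits 24000/1001 × 1200 = 28800000/1001.
Difference = 28800/1001 frames (≈ 28.7712); B is behind A.

28800/1001 frames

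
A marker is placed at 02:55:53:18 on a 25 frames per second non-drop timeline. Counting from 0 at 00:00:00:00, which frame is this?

Total seconds to the label: (2 × 3600 + 55 × 60 + 53) = 10553.
Frame index = 10553 × 25 + 18 = 263843.

frame 263843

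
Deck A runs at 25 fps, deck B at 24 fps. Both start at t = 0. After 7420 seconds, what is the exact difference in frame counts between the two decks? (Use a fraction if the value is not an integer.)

A emits 25 × 7420 = 185500 frames; B emits 24 × 7420 = 178080.
Difference = 7420 frames; B is behind A.

7420 frames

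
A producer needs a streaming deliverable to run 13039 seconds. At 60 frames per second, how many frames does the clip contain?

782340 frames

Frames = 13039 × 60 = 782340.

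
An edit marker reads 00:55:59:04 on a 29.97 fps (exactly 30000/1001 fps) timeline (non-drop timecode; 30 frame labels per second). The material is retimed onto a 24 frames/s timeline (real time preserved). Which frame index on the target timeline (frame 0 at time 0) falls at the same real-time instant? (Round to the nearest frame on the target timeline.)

frame 80700

Source frame index: (0×3600 + 55×60 + 59) × 30 + 4 = 100774.
Real time: 100774 / (30000/1001) = 50437387/15000 s.
Target frame: (50437387/15000) × (24) = 50437387/625 ≈ 80699.819 → 80700.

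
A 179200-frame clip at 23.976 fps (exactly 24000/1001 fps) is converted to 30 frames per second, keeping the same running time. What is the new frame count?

224224 frames

Target frames = source frames × (target rate / source rate) = 179200 × (30)/(24000/1001) = 179200 × 1001/800 = 224224.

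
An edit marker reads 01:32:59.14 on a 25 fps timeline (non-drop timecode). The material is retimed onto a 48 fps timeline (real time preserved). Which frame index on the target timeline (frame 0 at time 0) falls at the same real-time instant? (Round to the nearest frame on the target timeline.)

frame 267819

Source frame index: (1×3600 + 32×60 + 59) × 25 + 14 = 139489.
Real time: 139489 / (25) = 139489/25 s.
Target frame: (139489/25) × (48) = 6695472/25 ≈ 267818.880 → 267819.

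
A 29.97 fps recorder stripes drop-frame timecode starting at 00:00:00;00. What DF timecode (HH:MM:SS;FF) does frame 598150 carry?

Each 10-minute DF block holds 10 × 60 × 30 − 9 × 2 = 17982 frames. 598150 ÷ 17982 → 33 full blocks, remainder 4744.
Within the partial block the first minute is 1800 frames and each further minute 1798, so 2 further minute boundaries passed. Total skipped labels = 18 × 33 + 2 × 2 = 598.
Non-drop label index = 598150 + 598 = 598748; at 30 labels/s that is 05:32:38:08, i.e. DF 05:32:38;08.

05:32:38;08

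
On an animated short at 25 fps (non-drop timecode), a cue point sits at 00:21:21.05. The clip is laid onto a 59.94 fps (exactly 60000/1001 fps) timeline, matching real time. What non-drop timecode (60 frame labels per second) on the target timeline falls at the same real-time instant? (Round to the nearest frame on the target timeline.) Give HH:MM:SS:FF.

Source frame index: (0×3600 + 21×60 + 21) × 25 + 5 = 32030.
Real time: 32030 / (25) = 6406/5 s.
Target frame: (6406/5) × (60000/1001) = 76872000/1001 ≈ 76795.205 → 76795.
At 60 labels/s: frame 76795 → 00:21:19:55.

00:21:19:55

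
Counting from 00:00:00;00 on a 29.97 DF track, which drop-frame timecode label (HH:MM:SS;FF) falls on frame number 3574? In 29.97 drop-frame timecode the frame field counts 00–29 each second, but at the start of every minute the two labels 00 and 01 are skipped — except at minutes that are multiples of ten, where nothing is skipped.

00:01:59;06

Each 10-minute DF block holds 10 × 60 × 30 − 9 × 2 = 17982 frames. 3574 ÷ 17982 → 0 full blocks, remainder 3574.
Within the partial block the first minute is 1800 frames and each further minute 1798, so 1 further minute boundary passed. Total skipped labels = 18 × 0 + 2 × 1 = 2.
Non-drop label index = 3574 + 2 = 3576; at 30 labels/s that is 00:01:59:06, i.e. DF 00:01:59;06.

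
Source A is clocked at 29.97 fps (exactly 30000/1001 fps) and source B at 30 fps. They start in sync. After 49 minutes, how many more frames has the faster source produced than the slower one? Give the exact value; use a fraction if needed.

49 min = 2940 s.
A emits 30000/1001 × 2940 = 12600000/143 frames; B emits 30 × 2940 = 88200.
Difference = 12600/143 frames (≈ 88.1119); B is ahead of A.

12600/143 frames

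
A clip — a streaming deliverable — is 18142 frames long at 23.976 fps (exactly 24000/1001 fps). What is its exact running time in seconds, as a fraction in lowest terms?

Running time = 18142 ÷ (24000/1001) = 18142 × 1001/24000 = 9080071/12000 s.

9080071/12000 seconds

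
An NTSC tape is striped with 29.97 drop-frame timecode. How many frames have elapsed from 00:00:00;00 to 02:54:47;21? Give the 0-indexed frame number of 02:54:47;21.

314317

Complete 10-minute blocks: 17, each 17982 frames → 305694.
Remaining 4 whole minutes in the current block: 1800 + 3 × 1798 = 7194 frames.
Within the current minute: 47 × 30 + 21 − 2 = 1429 (labels ;00/;01 skipped at this minute). Total = 305694 + 7194 + 1429 = 314317.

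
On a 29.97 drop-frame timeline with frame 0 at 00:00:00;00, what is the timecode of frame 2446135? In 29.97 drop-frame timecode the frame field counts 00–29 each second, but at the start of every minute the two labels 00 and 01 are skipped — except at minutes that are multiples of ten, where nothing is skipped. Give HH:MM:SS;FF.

22:40:19;13

Each 10-minute DF block holds 10 × 60 × 30 − 9 × 2 = 17982 frames. 2446135 ÷ 17982 → 136 full blocks, remainder 583.
Within the partial block the first minute is 1800 frames and each further minute 1798, so 0 further minute boundaries passed. Total skipped labels = 18 × 136 + 2 × 0 = 2448.
Non-drop label index = 2446135 + 2448 = 2448583; at 30 labels/s that is 22:40:19:13, i.e. DF 22:40:19;13.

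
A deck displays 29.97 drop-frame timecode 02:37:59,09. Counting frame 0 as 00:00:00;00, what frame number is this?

As if non-drop at 30 labels/s: (2 × 3600 + 37 × 60 + 59) × 30 + 9 = 284379.
Minute boundaries passed: 157; those not divisible by 10: 157 − 15 = 142; dropped labels = 2 × 142 = 284.
Actual frame index = 284379 − 284 = 284095.

284095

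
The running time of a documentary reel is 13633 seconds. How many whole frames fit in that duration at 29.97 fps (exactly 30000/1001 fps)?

Frames = 13633 × 30000/1001 = 408990000/1001 ≈ 408581.4186.
Complete frames: 408581.

408581 frames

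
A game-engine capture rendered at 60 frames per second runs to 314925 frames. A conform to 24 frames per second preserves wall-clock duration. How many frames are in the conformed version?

125970 frames

Target frames = source frames × (target rate / source rate) = 314925 × (24)/(60) = 314925 × 2/5 = 125970.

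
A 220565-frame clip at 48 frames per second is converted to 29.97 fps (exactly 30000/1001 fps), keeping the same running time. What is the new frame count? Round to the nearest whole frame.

Frames at target rate = 220565 × (30000/1001) / (48) = 137853125/1001 ≈ 137715.410.
Nearest whole frame: 137715.

137715 frames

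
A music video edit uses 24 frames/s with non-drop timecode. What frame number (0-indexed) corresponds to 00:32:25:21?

frame 46701

Total seconds to the label: (0 × 3600 + 32 × 60 + 25) = 1945.
Frame index = 1945 × 24 + 21 = 46701.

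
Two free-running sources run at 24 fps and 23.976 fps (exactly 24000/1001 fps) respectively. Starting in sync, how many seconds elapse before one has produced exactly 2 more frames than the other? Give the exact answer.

The gap grows by |24000/1001 − 24| = 24/1001 frames per second.
Time for a 2-frame gap: 2 ÷ (24/1001) = 1001/12 s.

1001/12 seconds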